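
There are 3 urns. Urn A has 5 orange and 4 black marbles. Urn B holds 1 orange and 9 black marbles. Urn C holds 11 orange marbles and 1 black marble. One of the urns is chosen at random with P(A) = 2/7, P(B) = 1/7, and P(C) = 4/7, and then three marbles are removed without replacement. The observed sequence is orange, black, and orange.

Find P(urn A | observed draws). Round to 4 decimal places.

Compute the likelihood of the observed sequence for each case: P(data | urn A) = (5/9)(4/8)(4/7) = 10/63; P(data | urn B) = (1/10)(9/9)(0/8) = 0; P(data | urn C) = (11/12)(1/11)(10/10) = 1/12.
The prior-weighted likelihoods are 2/7 · 10/63 = 20/441, 1/7 · 0 = 0, 4/7 · 1/12 = 1/21; with total 41/441.
So P(urn A | data) = (20/441) / (41/441) = 20/41.

0.4878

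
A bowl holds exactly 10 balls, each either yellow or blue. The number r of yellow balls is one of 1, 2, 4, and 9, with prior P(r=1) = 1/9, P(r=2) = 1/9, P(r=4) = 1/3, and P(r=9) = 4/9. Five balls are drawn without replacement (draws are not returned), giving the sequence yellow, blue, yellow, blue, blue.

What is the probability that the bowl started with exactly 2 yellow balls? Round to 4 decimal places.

0.1346

Under each hypothesis, the probability of the observed sequence is: P(data | r = 1) = (1/10)(9/9)(0/8) = 0; P(data | r = 2) = (2/10)(8/9)(1/8)(7/7)(6/6) = 0.022222; P(data | r = 4) = (4/10)(6/9)(3/8)(5/7)(4/6) = 0.047619; P(data | r = 9) = (9/10)(1/9)(8/8)(0/7) = 0.
Multiplying each by its prior: 1/9 · 0 = 0, 1/9 · 0.022222 = 0.0024691, 1/3 · 0.047619 = 0.015873, 4/9 · 0 = 0; summing to 0.018342.
So P(r = 2 | data) = (0.0024691) / (0.018342) = 0.13462.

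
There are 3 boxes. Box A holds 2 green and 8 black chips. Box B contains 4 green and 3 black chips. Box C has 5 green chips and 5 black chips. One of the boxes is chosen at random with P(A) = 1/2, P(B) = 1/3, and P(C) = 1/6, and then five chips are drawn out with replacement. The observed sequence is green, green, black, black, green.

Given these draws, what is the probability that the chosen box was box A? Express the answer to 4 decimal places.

0.1334

The likelihood of the observed sequence under each hypothesis: P(data | box A) = (2/10)(2/10)(8/10)(8/10)(2/10) = 0.00512; P(data | box B) = (4/7)(4/7)(3/7)(3/7)(4/7) = 0.034271; P(data | box C) = (5/10)(5/10)(5/10)(5/10)(5/10) = 0.03125.
The prior-weighted likelihoods are 1/2 · 0.00512 = 0.00256, 1/3 · 0.034271 = 0.011424, 1/6 · 0.03125 = 0.0052083; summing to 0.019192.
By Bayes' rule, P(box A | data) = (0.00256) / (0.019192) = 0.13339.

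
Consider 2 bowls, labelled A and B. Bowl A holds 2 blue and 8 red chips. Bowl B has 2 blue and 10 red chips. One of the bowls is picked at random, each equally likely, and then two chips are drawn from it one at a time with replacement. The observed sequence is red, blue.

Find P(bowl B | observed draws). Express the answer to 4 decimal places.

The likelihood of the observed sequence under each hypothesis: P(data | bowl A) = (8/10)(2/10) = 0.16; P(data | bowl B) = (10/12)(2/12) = 0.13889.
Weighting by the prior gives 1/2 · 0.16 = 0.08, 1/2 · 0.13889 = 0.069444; summing to 0.14944.
So P(bowl B | data) = (0.069444) / (0.14944) = 0.46468.

0.4647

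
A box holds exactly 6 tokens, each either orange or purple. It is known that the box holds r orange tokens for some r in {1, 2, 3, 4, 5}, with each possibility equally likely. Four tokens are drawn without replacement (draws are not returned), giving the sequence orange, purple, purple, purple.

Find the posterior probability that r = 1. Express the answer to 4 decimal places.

The likelihood of the observed sequence under each hypothesis: P(data | r = 1) = (1/6)(5/5)(4/4)(3/3) = 1/6; P(data | r = 2) = (2/6)(4/5)(3/4)(2/3) = 2/15; P(data | r = 3) = (3/6)(3/5)(2/4)(1/3) = 1/20; P(data | r = 4) = (4/6)(2/5)(1/4)(0/3) = 0; P(data | r = 5) = (5/6)(1/5)(0/4) = 0.
Weighting by the prior gives 1/5 · 1/6 = 1/30, 1/5 · 2/15 = 2/75, 1/5 · 1/20 = 1/100, 1/5 · 0 = 0, 1/5 · 0 = 0; with total 7/100.
Hence P(r = 1 | data) = (1/30) / (7/100) = 10/21.

0.4762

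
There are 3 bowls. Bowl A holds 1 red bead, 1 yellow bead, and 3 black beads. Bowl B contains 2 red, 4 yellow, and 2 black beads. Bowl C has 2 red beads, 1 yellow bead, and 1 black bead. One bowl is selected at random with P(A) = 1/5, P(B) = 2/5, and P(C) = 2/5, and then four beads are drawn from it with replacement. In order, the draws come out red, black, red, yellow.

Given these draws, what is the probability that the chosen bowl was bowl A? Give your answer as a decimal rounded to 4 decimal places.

0.0929

Under each hypothesis, the probability of the observed sequence is: P(data | bowl A) = (1/5)(3/5)(1/5)(1/5) = 0.0048; P(data | bowl B) = (2/8)(2/8)(2/8)(4/8) = 0.0078125; P(data | bowl C) = (2/4)(1/4)(2/4)(1/4) = 0.015625.
The prior-weighted likelihoods are 1/5 · 0.0048 = 0.00096, 2/5 · 0.0078125 = 0.003125, 2/5 · 0.015625 = 0.00625; summing to 0.010335.
Therefore the posterior P(bowl A | data) = (0.00096) / (0.010335) = 0.092888.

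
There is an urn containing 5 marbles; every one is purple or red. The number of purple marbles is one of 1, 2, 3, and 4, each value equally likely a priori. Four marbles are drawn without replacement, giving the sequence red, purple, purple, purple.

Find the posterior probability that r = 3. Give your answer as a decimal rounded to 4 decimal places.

0.3333

Under each hypothesis, the probability of the observed sequence is: P(data | r = 1) = (4/5)(1/4)(0/3) = 0; P(data | r = 2) = (3/5)(2/4)(1/3)(0/2) = 0; P(data | r = 3) = (2/5)(3/4)(2/3)(1/2) = 1/10; P(data | r = 4) = (1/5)(4/4)(3/3)(2/2) = 1/5.
Weighting by the prior gives 1/4 · 0 = 0, 1/4 · 0 = 0, 1/4 · 1/10 = 1/40, 1/4 · 1/5 = 1/20; summing to 3/40.
So P(r = 3 | data) = (1/40) / (3/40) = 1/3.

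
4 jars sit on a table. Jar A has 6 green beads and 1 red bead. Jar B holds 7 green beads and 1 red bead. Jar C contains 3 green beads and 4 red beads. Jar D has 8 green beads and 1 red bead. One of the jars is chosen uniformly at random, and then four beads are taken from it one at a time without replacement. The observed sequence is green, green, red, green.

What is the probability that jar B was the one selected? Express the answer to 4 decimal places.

Compute the likelihood of the observed sequence for each case: P(data | jar A) = (6/7)(5/6)(1/5)(4/4) = 0.14286; P(data | jar B) = (7/8)(6/7)(1/6)(5/5) = 0.125; P(data | jar C) = (3/7)(2/6)(4/5)(1/4) = 0.028571; P(data | jar D) = (8/9)(7/8)(1/7)(6/6) = 0.11111.
The prior-weighted likelihoods are 1/4 · 0.14286 = 0.035714, 1/4 · 0.125 = 0.03125, 1/4 · 0.028571 = 0.0071429, 1/4 · 0.11111 = 0.027778; with total 0.10188.
Therefore the posterior P(jar B | data) = (0.03125) / (0.10188) = 0.30672.

0.3067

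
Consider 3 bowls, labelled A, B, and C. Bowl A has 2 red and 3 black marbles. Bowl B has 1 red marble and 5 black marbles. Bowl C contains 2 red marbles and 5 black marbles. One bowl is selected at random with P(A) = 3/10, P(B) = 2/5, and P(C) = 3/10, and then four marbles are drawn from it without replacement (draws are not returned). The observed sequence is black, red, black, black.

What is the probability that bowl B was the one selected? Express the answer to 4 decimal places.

For each hypothesis, P(data | H) works out to: P(data | bowl A) = (3/5)(2/4)(2/3)(1/2) = 0.1; P(data | bowl B) = (5/6)(1/5)(4/4)(3/3) = 0.16667; P(data | bowl C) = (5/7)(2/6)(4/5)(3/4) = 0.14286.
Multiplying each by its prior: 3/10 · 0.1 = 0.03, 2/5 · 0.16667 = 0.066667, 3/10 · 0.14286 = 0.042857; summing to 0.13952.
By Bayes' rule, P(bowl B | data) = (0.066667) / (0.13952) = 0.47782.

0.4778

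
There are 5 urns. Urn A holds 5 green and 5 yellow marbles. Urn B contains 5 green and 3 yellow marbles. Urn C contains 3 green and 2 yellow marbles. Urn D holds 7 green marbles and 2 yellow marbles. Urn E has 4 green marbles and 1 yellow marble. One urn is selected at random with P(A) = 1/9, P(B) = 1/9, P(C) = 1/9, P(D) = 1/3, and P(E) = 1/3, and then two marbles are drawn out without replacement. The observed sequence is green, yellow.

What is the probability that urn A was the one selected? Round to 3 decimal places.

0.137

Under each hypothesis, the probability of the observed sequence is: P(data | urn A) = (5/10)(5/9) = 0.27778; P(data | urn B) = (5/8)(3/7) = 0.26786; P(data | urn C) = (3/5)(2/4) = 0.3; P(data | urn D) = (7/9)(2/8) = 0.19444; P(data | urn E) = (4/5)(1/4) = 0.2.
Multiplying each by its prior: 1/9 · 0.27778 = 0.030864, 1/9 · 0.26786 = 0.029762, 1/9 · 0.3 = 0.033333, 1/3 · 0.19444 = 0.064815, 1/3 · 0.2 = 0.066667; with total 0.22544.
Hence P(urn A | data) = (0.030864) / (0.22544) = 0.13691.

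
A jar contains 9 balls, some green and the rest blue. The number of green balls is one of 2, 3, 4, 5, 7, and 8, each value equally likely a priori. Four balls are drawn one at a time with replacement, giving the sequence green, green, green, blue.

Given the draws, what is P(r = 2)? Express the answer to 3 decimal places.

0.025

For each hypothesis, P(data | H) works out to: P(data | r = 2) = (2/9)(2/9)(2/9)(7/9) = 0.0085353; P(data | r = 3) = (3/9)(3/9)(3/9)(6/9) = 0.024691; P(data | r = 4) = (4/9)(4/9)(4/9)(5/9) = 0.048773; P(data | r = 5) = (5/9)(5/9)(5/9)(4/9) = 0.076208; P(data | r = 7) = (7/9)(7/9)(7/9)(2/9) = 0.10456; P(data | r = 8) = (8/9)(8/9)(8/9)(1/9) = 0.078037.
Weighting by the prior gives 1/6 · 0.0085353 = 0.0014225, 1/6 · 0.024691 = 0.0041152, 1/6 · 0.048773 = 0.0081288, 1/6 · 0.076208 = 0.012701, 1/6 · 0.10456 = 0.017426, 1/6 · 0.078037 = 0.013006; summing to 0.0568.
Therefore the posterior P(r = 2 | data) = (0.0014225) / (0.0568) = 0.025045.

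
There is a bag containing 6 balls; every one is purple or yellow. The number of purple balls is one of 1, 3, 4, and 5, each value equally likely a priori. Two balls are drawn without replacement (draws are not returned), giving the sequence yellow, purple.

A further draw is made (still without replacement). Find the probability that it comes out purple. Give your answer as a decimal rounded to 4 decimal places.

The likelihood of the observed sequence under each hypothesis: P(data | r = 1) = (5/6)(1/5) = 1/6; P(data | r = 3) = (3/6)(3/5) = 3/10; P(data | r = 4) = (2/6)(4/5) = 4/15; P(data | r = 5) = (1/6)(5/5) = 1/6.
The prior-weighted likelihoods are 1/4 · 1/6 = 1/24, 1/4 · 3/10 = 3/40, 1/4 · 4/15 = 1/15, 1/4 · 1/6 = 1/24; summing to 9/40.
Dividing through by the total gives posterior P(r = 1 | data) = 5/27, P(r = 3 | data) = 1/3, P(r = 4 | data) = 8/27, P(r = 5 | data) = 5/27.
The predictive probability is P(purple next | data) = (0)(5/27) + (1/2)(1/3) + (3/4)(8/27) + (1)(5/27) = 31/54.

0.5741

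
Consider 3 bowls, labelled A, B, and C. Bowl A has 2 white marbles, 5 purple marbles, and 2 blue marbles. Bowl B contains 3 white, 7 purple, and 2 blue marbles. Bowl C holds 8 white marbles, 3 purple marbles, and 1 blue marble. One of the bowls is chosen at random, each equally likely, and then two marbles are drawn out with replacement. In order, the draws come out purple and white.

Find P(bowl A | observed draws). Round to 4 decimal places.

0.2832

Under each hypothesis, the probability of the observed sequence is: P(data | bowl A) = (5/9)(2/9) = 0.12346; P(data | bowl B) = (7/12)(3/12) = 0.14583; P(data | bowl C) = (3/12)(8/12) = 0.16667.
Weighting by the prior gives 1/3 · 0.12346 = 0.041152, 1/3 · 0.14583 = 0.048611, 1/3 · 0.16667 = 0.055556; with total 0.14532.
Hence P(bowl A | data) = (0.041152) / (0.14532) = 0.28319.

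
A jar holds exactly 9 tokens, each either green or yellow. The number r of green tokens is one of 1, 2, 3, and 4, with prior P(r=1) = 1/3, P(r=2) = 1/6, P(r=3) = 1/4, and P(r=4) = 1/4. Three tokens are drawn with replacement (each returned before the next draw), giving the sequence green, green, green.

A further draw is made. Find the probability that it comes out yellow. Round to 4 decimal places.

0.6030

Under each hypothesis, the probability of the observed sequence is: P(data | r = 1) = (1/9)(1/9)(1/9) = 0.0013717; P(data | r = 2) = (2/9)(2/9)(2/9) = 0.010974; P(data | r = 3) = (3/9)(3/9)(3/9) = 0.037037; P(data | r = 4) = (4/9)(4/9)(4/9) = 0.087791.
The prior-weighted likelihoods are 1/3 · 0.0013717 = 0.00045725, 1/6 · 0.010974 = 0.001829, 1/4 · 0.037037 = 0.0092593, 1/4 · 0.087791 = 0.021948; these sum to 0.033493.
Normalising, the posterior is P(r = 1 | data) = 0.013652, P(r = 2 | data) = 0.054608, P(r = 3 | data) = 0.27645, P(r = 4 | data) = 0.65529.
Averaging over the posterior, P(yellow next | data) = (8/9)(0.013652) + (7/9)(0.054608) + (2/3)(0.27645) + (5/9)(0.65529) = 0.60296.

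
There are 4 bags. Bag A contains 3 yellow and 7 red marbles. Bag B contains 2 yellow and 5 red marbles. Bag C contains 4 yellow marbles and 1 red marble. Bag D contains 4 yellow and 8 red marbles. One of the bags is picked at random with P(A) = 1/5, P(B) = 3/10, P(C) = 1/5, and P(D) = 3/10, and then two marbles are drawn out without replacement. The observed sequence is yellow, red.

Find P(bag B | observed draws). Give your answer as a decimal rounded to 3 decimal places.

For each hypothesis, P(data | H) works out to: P(data | bag A) = (3/10)(7/9) = 0.23333; P(data | bag B) = (2/7)(5/6) = 0.2381; P(data | bag C) = (4/5)(1/4) = 0.2; P(data | bag D) = (4/12)(8/11) = 0.24242.
The prior-weighted likelihoods are 1/5 · 0.23333 = 0.046667, 3/10 · 0.2381 = 0.071429, 1/5 · 0.2 = 0.04, 3/10 · 0.24242 = 0.072727; with total 0.23082.
Therefore the posterior P(bag B | data) = (0.071429) / (0.23082) = 0.30945.

0.309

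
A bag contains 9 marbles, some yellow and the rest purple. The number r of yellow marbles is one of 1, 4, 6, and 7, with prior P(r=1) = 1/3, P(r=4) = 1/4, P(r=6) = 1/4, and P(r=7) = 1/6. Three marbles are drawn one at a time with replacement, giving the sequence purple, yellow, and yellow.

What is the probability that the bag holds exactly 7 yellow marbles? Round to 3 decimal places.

0.247

For each hypothesis, P(data | H) works out to: P(data | r = 1) = (8/9)(1/9)(1/9) = 0.010974; P(data | r = 4) = (5/9)(4/9)(4/9) = 0.10974; P(data | r = 6) = (3/9)(6/9)(6/9) = 0.14815; P(data | r = 7) = (2/9)(7/9)(7/9) = 0.13443.
Weighting by the prior gives 1/3 · 0.010974 = 0.003658, 1/4 · 0.10974 = 0.027435, 1/4 · 0.14815 = 0.037037, 1/6 · 0.13443 = 0.022405; these sum to 0.090535.
Hence P(r = 7 | data) = (0.022405) / (0.090535) = 0.24747.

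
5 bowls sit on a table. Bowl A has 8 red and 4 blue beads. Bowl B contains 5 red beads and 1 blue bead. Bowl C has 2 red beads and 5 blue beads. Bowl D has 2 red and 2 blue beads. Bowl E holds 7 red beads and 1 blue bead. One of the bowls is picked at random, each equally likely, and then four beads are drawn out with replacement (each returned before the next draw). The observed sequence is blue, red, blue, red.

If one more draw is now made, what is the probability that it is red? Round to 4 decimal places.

For each hypothesis, P(data | H) works out to: P(data | bowl A) = (4/12)(8/12)(4/12)(8/12) = 0.049383; P(data | bowl B) = (1/6)(5/6)(1/6)(5/6) = 0.01929; P(data | bowl C) = (5/7)(2/7)(5/7)(2/7) = 0.041649; P(data | bowl D) = (2/4)(2/4)(2/4)(2/4) = 0.0625; P(data | bowl E) = (1/8)(7/8)(1/8)(7/8) = 0.011963.
The prior-weighted likelihoods are 1/5 · 0.049383 = 0.0098765, 1/5 · 0.01929 = 0.003858, 1/5 · 0.041649 = 0.0083299, 1/5 · 0.0625 = 0.0125, 1/5 · 0.011963 = 0.0023926; these sum to 0.036957.
The posterior is then P(bowl A | data) = 0.26724, P(bowl B | data) = 0.10439, P(bowl C | data) = 0.22539, P(bowl D | data) = 0.33823, P(bowl E | data) = 0.064739.
The predictive probability is P(red next | data) = (2/3)(0.26724) + (5/6)(0.10439) + (2/7)(0.22539) + (1/2)(0.33823) + (7/8)(0.064739) = 0.55532.

0.5553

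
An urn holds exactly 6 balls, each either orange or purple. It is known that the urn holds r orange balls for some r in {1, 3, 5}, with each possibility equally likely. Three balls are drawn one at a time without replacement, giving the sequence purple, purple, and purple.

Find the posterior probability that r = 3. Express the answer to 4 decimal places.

For each hypothesis, P(data | H) works out to: P(data | r = 1) = (5/6)(4/5)(3/4) = 1/2; P(data | r = 3) = (3/6)(2/5)(1/4) = 1/20; P(data | r = 5) = (1/6)(0/5) = 0.
Multiplying each by its prior: 1/3 · 1/2 = 1/6, 1/3 · 1/20 = 1/60, 1/3 · 0 = 0; with total 11/60.
By Bayes' rule, P(r = 3 | data) = (1/60) / (11/60) = 1/11.

0.0909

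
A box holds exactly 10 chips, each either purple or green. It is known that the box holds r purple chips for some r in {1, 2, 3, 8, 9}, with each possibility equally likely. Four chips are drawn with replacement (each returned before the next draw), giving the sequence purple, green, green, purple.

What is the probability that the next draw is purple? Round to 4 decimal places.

0.4209

For each hypothesis, P(data | H) works out to: P(data | r = 1) = (1/10)(9/10)(9/10)(1/10) = 0.0081; P(data | r = 2) = (2/10)(8/10)(8/10)(2/10) = 0.0256; P(data | r = 3) = (3/10)(7/10)(7/10)(3/10) = 0.0441; P(data | r = 8) = (8/10)(2/10)(2/10)(8/10) = 0.0256; P(data | r = 9) = (9/10)(1/10)(1/10)(9/10) = 0.0081.
The prior-weighted likelihoods are 1/5 · 0.0081 = 0.00162, 1/5 · 0.0256 = 0.00512, 1/5 · 0.0441 = 0.00882, 1/5 · 0.0256 = 0.00512, 1/5 · 0.0081 = 0.00162; with total 0.0223.
Normalising, the posterior is P(r = 1 | data) = 0.072646, P(r = 2 | data) = 0.2296, P(r = 3 | data) = 0.39552, P(r = 8 | data) = 0.2296, P(r = 9 | data) = 0.072646.
Averaging over the posterior, P(purple next | data) = (1/10)(0.072646) + (1/5)(0.2296) + (3/10)(0.39552) + (4/5)(0.2296) + (9/10)(0.072646) = 0.4209.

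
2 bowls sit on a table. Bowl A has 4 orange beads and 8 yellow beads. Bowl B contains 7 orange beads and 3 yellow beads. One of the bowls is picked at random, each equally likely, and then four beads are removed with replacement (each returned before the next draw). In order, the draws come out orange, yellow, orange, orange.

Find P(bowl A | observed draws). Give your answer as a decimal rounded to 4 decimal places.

0.1935

Compute the likelihood of the observed sequence for each case: P(data | bowl A) = (4/12)(8/12)(4/12)(4/12) = 0.024691; P(data | bowl B) = (7/10)(3/10)(7/10)(7/10) = 0.1029.
The prior-weighted likelihoods are 1/2 · 0.024691 = 0.012346, 1/2 · 0.1029 = 0.05145; with total 0.063796.
Hence P(bowl A | data) = (0.012346) / (0.063796) = 0.19352.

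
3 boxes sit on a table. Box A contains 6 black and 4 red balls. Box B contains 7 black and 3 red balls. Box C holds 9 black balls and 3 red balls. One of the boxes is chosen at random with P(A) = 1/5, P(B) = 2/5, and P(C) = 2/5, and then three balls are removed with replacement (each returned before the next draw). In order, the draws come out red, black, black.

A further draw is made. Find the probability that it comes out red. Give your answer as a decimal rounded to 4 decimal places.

0.3005

The likelihood of the observed sequence under each hypothesis: P(data | box A) = (4/10)(6/10)(6/10) = 0.144; P(data | box B) = (3/10)(7/10)(7/10) = 0.147; P(data | box C) = (3/12)(9/12)(9/12) = 0.14062.
The prior-weighted likelihoods are 1/5 · 0.144 = 0.0288, 2/5 · 0.147 = 0.0588, 2/5 · 0.14062 = 0.05625; these sum to 0.14385.
Dividing through by the total gives posterior P(box A | data) = 0.20021, P(box B | data) = 0.40876, P(box C | data) = 0.39103.
So P(red next | data) = Σ P(red next | H) P(H | data) = (2/5)(0.20021) + (3/10)(0.40876) + (1/4)(0.39103) = 0.30047.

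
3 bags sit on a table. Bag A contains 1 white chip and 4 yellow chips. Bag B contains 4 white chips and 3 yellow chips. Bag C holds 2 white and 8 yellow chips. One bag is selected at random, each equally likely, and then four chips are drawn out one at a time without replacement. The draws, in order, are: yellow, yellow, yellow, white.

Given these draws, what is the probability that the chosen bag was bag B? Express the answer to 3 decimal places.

0.079

Compute the likelihood of the observed sequence for each case: P(data | bag A) = (4/5)(3/4)(2/3)(1/2) = 1/5; P(data | bag B) = (3/7)(2/6)(1/5)(4/4) = 1/35; P(data | bag C) = (8/10)(7/9)(6/8)(2/7) = 2/15.
Multiplying each by its prior: 1/3 · 1/5 = 1/15, 1/3 · 1/35 = 1/105, 1/3 · 2/15 = 2/45; with total 38/315.
So P(bag B | data) = (1/105) / (38/315) = 3/38.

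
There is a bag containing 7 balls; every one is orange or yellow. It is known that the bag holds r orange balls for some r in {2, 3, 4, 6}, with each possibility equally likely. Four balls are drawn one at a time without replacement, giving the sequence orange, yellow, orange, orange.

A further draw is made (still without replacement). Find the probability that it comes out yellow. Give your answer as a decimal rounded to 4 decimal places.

Under each hypothesis, the probability of the observed sequence is: P(data | r = 2) = (2/7)(5/6)(1/5)(0/4) = 0; P(data | r = 3) = (3/7)(4/6)(2/5)(1/4) = 1/35; P(data | r = 4) = (4/7)(3/6)(3/5)(2/4) = 3/35; P(data | r = 6) = (6/7)(1/6)(5/5)(4/4) = 1/7.
Multiplying each by its prior: 1/4 · 0 = 0, 1/4 · 1/35 = 1/140, 1/4 · 3/35 = 3/140, 1/4 · 1/7 = 1/28; summing to 9/140.
The posterior is then P(r = 2 | data) = 0, P(r = 3 | data) = 1/9, P(r = 4 | data) = 1/3, P(r = 6 | data) = 5/9.
The predictive probability is P(yellow next | data) = (1)(1/9) + (2/3)(1/3) + (0)(5/9) = 1/3.

0.3333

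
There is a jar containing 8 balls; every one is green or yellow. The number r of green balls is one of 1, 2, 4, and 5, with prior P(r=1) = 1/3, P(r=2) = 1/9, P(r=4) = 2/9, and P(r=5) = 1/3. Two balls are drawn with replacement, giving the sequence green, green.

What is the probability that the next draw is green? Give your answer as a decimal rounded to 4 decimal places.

0.5636

The likelihood of the observed sequence under each hypothesis: P(data | r = 1) = (1/8)(1/8) = 1/64; P(data | r = 2) = (2/8)(2/8) = 1/16; P(data | r = 4) = (4/8)(4/8) = 1/4; P(data | r = 5) = (5/8)(5/8) = 25/64.
Weighting by the prior gives 1/3 · 1/64 = 1/192, 1/9 · 1/16 = 1/144, 2/9 · 1/4 = 1/18, 1/3 · 25/64 = 25/192; these sum to 19/96.
Normalising, the posterior is P(r = 1 | data) = 1/38, P(r = 2 | data) = 2/57, P(r = 4 | data) = 16/57, P(r = 5 | data) = 25/38.
Averaging over the posterior, P(green next | data) = (1/8)(1/38) + (1/4)(2/57) + (1/2)(16/57) + (5/8)(25/38) = 257/456.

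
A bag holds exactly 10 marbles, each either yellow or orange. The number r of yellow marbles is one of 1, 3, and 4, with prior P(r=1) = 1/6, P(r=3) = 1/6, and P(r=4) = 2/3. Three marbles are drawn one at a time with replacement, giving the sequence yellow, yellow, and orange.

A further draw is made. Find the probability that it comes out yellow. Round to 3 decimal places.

0.380

For each hypothesis, P(data | H) works out to: P(data | r = 1) = (1/10)(1/10)(9/10) = 0.009; P(data | r = 3) = (3/10)(3/10)(7/10) = 0.063; P(data | r = 4) = (4/10)(4/10)(6/10) = 0.096.
The prior-weighted likelihoods are 1/6 · 0.009 = 0.0015, 1/6 · 0.063 = 0.0105, 2/3 · 0.096 = 0.064; summing to 0.076.
Normalising, the posterior is P(r = 1 | data) = 0.019737, P(r = 3 | data) = 0.13816, P(r = 4 | data) = 0.84211.
So P(yellow next | data) = Σ P(yellow next | H) P(H | data) = (1/10)(0.019737) + (3/10)(0.13816) + (2/5)(0.84211) = 0.38026.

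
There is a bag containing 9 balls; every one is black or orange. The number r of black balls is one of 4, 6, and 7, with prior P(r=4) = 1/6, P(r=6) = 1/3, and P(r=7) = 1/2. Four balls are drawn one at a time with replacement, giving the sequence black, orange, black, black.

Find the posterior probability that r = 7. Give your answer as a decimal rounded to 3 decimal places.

Under each hypothesis, the probability of the observed sequence is: P(data | r = 4) = (4/9)(5/9)(4/9)(4/9) = 0.048773; P(data | r = 6) = (6/9)(3/9)(6/9)(6/9) = 0.098765; P(data | r = 7) = (7/9)(2/9)(7/9)(7/9) = 0.10456.
Weighting by the prior gives 1/6 · 0.048773 = 0.0081288, 1/3 · 0.098765 = 0.032922, 1/2 · 0.10456 = 0.052279; with total 0.093329.
So P(r = 7 | data) = (0.052279) / (0.093329) = 0.56015.

0.560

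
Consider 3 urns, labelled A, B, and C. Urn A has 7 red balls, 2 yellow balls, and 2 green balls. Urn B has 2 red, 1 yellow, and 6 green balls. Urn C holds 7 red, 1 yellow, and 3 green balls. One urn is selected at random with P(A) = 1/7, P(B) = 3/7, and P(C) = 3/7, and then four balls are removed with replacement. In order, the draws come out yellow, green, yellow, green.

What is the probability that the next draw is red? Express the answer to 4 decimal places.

0.2849

For each hypothesis, P(data | H) works out to: P(data | urn A) = (2/11)(2/11)(2/11)(2/11) = 0.0010928; P(data | urn B) = (1/9)(6/9)(1/9)(6/9) = 0.005487; P(data | urn C) = (1/11)(3/11)(1/11)(3/11) = 0.00061471.
Multiplying each by its prior: 1/7 · 0.0010928 = 0.00015612, 3/7 · 0.005487 = 0.0023516, 3/7 · 0.00061471 = 0.00026345; these sum to 0.0027711.
The posterior is then P(urn A | data) = 0.056337, P(urn B | data) = 0.84859, P(urn C | data) = 0.095069.
The predictive probability is P(red next | data) = (7/11)(0.056337) + (2/9)(0.84859) + (7/11)(0.095069) = 0.28493.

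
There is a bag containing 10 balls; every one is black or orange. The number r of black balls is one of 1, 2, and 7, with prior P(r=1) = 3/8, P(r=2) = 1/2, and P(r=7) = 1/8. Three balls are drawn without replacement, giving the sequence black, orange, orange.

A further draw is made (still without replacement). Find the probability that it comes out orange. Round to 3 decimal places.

For each hypothesis, P(data | H) works out to: P(data | r = 1) = (1/10)(9/9)(8/8) = 0.1; P(data | r = 2) = (2/10)(8/9)(7/8) = 0.15556; P(data | r = 7) = (7/10)(3/9)(2/8) = 0.058333.
Multiplying each by its prior: 3/8 · 0.1 = 0.0375, 1/2 · 0.15556 = 0.077778, 1/8 · 0.058333 = 0.0072917; summing to 0.12257.
Dividing through by the total gives posterior P(r = 1 | data) = 0.30595, P(r = 2 | data) = 0.63456, P(r = 7 | data) = 0.05949.
So P(orange next | data) = Σ P(orange next | H) P(H | data) = (1)(0.30595) + (6/7)(0.63456) + (1/7)(0.05949) = 0.85836.

0.858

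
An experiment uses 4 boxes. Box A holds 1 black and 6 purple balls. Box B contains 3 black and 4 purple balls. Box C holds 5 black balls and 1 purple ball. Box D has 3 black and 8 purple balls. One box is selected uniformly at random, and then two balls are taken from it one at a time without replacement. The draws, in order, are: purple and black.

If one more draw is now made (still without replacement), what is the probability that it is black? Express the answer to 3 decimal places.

0.405

Compute the likelihood of the observed sequence for each case: P(data | box A) = (6/7)(1/6) = 0.14286; P(data | box B) = (4/7)(3/6) = 0.28571; P(data | box C) = (1/6)(5/5) = 0.16667; P(data | box D) = (8/11)(3/10) = 0.21818.
Weighting by the prior gives 1/4 · 0.14286 = 0.035714, 1/4 · 0.28571 = 0.071429, 1/4 · 0.16667 = 0.041667, 1/4 · 0.21818 = 0.054545; these sum to 0.20335.
Dividing through by the total gives posterior P(box A | data) = 0.17563, P(box B | data) = 0.35125, P(box C | data) = 0.2049, P(box D | data) = 0.26823.
Averaging over the posterior, P(black next | data) = (0)(0.17563) + (2/5)(0.35125) + (1)(0.2049) + (2/9)(0.26823) = 0.405.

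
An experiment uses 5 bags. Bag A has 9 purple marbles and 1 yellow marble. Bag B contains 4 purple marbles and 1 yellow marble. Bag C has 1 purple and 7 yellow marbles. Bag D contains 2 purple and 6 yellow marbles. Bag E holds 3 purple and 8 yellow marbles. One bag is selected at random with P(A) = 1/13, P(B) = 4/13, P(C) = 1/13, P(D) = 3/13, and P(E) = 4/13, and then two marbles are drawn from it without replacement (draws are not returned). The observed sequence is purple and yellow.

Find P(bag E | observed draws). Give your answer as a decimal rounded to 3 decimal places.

0.344

For each hypothesis, P(data | H) works out to: P(data | bag A) = (9/10)(1/9) = 0.1; P(data | bag B) = (4/5)(1/4) = 0.2; P(data | bag C) = (1/8)(7/7) = 0.125; P(data | bag D) = (2/8)(6/7) = 0.21429; P(data | bag E) = (3/11)(8/10) = 0.21818.
Multiplying each by its prior: 1/13 · 0.1 = 0.0076923, 4/13 · 0.2 = 0.061538, 1/13 · 0.125 = 0.0096154, 3/13 · 0.21429 = 0.049451, 4/13 · 0.21818 = 0.067133; these sum to 0.19543.
Therefore the posterior P(bag E | data) = (0.067133) / (0.19543) = 0.34351.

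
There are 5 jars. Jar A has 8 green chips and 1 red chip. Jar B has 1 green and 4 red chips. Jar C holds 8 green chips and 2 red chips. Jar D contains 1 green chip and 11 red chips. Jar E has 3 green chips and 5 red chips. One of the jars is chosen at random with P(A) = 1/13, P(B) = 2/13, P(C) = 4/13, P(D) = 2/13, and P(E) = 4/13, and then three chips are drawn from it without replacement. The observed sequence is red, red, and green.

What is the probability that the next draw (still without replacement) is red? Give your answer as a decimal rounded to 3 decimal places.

0.727

For each hypothesis, P(data | H) works out to: P(data | jar A) = (1/9)(0/8) = 0; P(data | jar B) = (4/5)(3/4)(1/3) = 0.2; P(data | jar C) = (2/10)(1/9)(8/8) = 0.022222; P(data | jar D) = (11/12)(10/11)(1/10) = 0.083333; P(data | jar E) = (5/8)(4/7)(3/6) = 0.17857.
Weighting by the prior gives 1/13 · 0 = 0, 2/13 · 0.2 = 0.030769, 4/13 · 0.022222 = 0.0068376, 2/13 · 0.083333 = 0.012821, 4/13 · 0.17857 = 0.054945; these sum to 0.10537.
Normalising, the posterior is P(jar A | data) = 0, P(jar B | data) = 0.292, P(jar C | data) = 0.06489, P(jar D | data) = 0.12167, P(jar E | data) = 0.52144.
The predictive probability is P(red next | data) = (1)(0.292) + (0)(0.06489) + (1)(0.12167) + (3/5)(0.52144) = 0.72654.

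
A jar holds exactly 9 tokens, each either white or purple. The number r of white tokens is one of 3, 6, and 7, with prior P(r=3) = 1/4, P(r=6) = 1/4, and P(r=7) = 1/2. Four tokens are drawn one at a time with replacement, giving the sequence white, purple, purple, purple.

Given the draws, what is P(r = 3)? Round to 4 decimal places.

0.7028

Compute the likelihood of the observed sequence for each case: P(data | r = 3) = (3/9)(6/9)(6/9)(6/9) = 0.098765; P(data | r = 6) = (6/9)(3/9)(3/9)(3/9) = 0.024691; P(data | r = 7) = (7/9)(2/9)(2/9)(2/9) = 0.0085353.
Multiplying each by its prior: 1/4 · 0.098765 = 0.024691, 1/4 · 0.024691 = 0.0061728, 1/2 · 0.0085353 = 0.0042676; with total 0.035132.
Therefore the posterior P(r = 3 | data) = (0.024691) / (0.035132) = 0.70282.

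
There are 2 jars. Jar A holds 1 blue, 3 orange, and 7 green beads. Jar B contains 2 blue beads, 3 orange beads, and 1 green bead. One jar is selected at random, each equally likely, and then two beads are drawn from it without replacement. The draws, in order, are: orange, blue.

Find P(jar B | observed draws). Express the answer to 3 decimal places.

0.880

Compute the likelihood of the observed sequence for each case: P(data | jar A) = (3/11)(1/10) = 3/110; P(data | jar B) = (3/6)(2/5) = 1/5.
The prior-weighted likelihoods are 1/2 · 3/110 = 3/220, 1/2 · 1/5 = 1/10; summing to 5/44.
Therefore the posterior P(jar B | data) = (1/10) / (5/44) = 22/25.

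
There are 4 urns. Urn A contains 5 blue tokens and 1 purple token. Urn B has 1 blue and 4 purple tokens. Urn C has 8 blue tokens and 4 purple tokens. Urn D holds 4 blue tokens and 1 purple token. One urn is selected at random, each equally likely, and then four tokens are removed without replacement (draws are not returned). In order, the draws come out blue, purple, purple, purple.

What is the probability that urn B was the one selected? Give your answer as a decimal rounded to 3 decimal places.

The likelihood of the observed sequence under each hypothesis: P(data | urn A) = (5/6)(1/5)(0/4) = 0; P(data | urn B) = (1/5)(4/4)(3/3)(2/2) = 0.2; P(data | urn C) = (8/12)(4/11)(3/10)(2/9) = 0.016162; P(data | urn D) = (4/5)(1/4)(0/3) = 0.
Multiplying each by its prior: 1/4 · 0 = 0, 1/4 · 0.2 = 0.05, 1/4 · 0.016162 = 0.0040404, 1/4 · 0 = 0; with total 0.05404.
So P(urn B | data) = (0.05) / (0.05404) = 0.92523.

0.925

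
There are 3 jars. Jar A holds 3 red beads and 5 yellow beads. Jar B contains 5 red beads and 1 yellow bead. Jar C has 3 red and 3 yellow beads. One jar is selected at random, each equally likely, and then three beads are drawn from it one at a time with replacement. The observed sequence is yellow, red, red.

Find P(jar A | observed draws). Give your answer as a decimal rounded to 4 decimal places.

Under each hypothesis, the probability of the observed sequence is: P(data | jar A) = (5/8)(3/8)(3/8) = 0.087891; P(data | jar B) = (1/6)(5/6)(5/6) = 0.11574; P(data | jar C) = (3/6)(3/6)(3/6) = 0.125.
Weighting by the prior gives 1/3 · 0.087891 = 0.029297, 1/3 · 0.11574 = 0.03858, 1/3 · 0.125 = 0.041667; these sum to 0.10954.
So P(jar A | data) = (0.029297) / (0.10954) = 0.26744.

0.2674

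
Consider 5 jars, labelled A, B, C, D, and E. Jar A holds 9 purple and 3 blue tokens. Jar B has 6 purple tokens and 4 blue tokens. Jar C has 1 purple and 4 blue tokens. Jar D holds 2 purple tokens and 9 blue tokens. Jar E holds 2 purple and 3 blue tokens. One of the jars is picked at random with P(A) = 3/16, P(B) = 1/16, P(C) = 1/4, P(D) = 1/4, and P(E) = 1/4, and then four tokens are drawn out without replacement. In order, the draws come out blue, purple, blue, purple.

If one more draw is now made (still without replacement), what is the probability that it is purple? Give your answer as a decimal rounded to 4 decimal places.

0.2190

Under each hypothesis, the probability of the observed sequence is: P(data | jar A) = (3/12)(9/11)(2/10)(8/9) = 0.036364; P(data | jar B) = (4/10)(6/9)(3/8)(5/7) = 0.071429; P(data | jar C) = (4/5)(1/4)(3/3)(0/2) = 0; P(data | jar D) = (9/11)(2/10)(8/9)(1/8) = 0.018182; P(data | jar E) = (3/5)(2/4)(2/3)(1/2) = 0.1.
Weighting by the prior gives 3/16 · 0.036364 = 0.0068182, 1/16 · 0.071429 = 0.0044643, 1/4 · 0 = 0, 1/4 · 0.018182 = 0.0045455, 1/4 · 0.1 = 0.025; with total 0.040828.
Normalising, the posterior is P(jar A | data) = 0.167, P(jar B | data) = 0.10934, P(jar C | data) = 0, P(jar D | data) = 0.11133, P(jar E | data) = 0.61233.
The predictive probability is P(purple next | data) = (7/8)(0.167) + (2/3)(0.10934) + (0)(0.11133) + (0)(0.61233) = 0.21902.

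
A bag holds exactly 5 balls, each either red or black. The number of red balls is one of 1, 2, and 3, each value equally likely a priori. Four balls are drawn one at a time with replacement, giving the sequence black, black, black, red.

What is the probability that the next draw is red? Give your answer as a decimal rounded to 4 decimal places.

For each hypothesis, P(data | H) works out to: P(data | r = 1) = (4/5)(4/5)(4/5)(1/5) = 0.1024; P(data | r = 2) = (3/5)(3/5)(3/5)(2/5) = 0.0864; P(data | r = 3) = (2/5)(2/5)(2/5)(3/5) = 0.0384.
Weighting by the prior gives 1/3 · 0.1024 = 0.034133, 1/3 · 0.0864 = 0.0288, 1/3 · 0.0384 = 0.0128; these sum to 0.075733.
Dividing through by the total gives posterior P(r = 1 | data) = 0.4507, P(r = 2 | data) = 0.38028, P(r = 3 | data) = 0.16901.
Averaging over the posterior, P(red next | data) = (1/5)(0.4507) + (2/5)(0.38028) + (3/5)(0.16901) = 0.34366.

0.3437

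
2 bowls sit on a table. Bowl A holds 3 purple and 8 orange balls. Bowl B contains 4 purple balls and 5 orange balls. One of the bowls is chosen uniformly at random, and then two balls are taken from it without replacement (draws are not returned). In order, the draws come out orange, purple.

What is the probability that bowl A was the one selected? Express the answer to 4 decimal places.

0.4399

Under each hypothesis, the probability of the observed sequence is: P(data | bowl A) = (8/11)(3/10) = 0.21818; P(data | bowl B) = (5/9)(4/8) = 0.27778.
Multiplying each by its prior: 1/2 · 0.21818 = 0.10909, 1/2 · 0.27778 = 0.13889; these sum to 0.24798.
By Bayes' rule, P(bowl A | data) = (0.10909) / (0.24798) = 0.43992.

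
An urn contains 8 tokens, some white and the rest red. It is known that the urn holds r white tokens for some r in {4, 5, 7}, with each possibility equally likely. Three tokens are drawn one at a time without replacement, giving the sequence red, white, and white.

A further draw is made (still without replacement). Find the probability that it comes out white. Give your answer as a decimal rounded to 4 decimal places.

0.6480

Under each hypothesis, the probability of the observed sequence is: P(data | r = 4) = (4/8)(4/7)(3/6) = 1/7; P(data | r = 5) = (3/8)(5/7)(4/6) = 5/28; P(data | r = 7) = (1/8)(7/7)(6/6) = 1/8.
The prior-weighted likelihoods are 1/3 · 1/7 = 1/21, 1/3 · 5/28 = 5/84, 1/3 · 1/8 = 1/24; summing to 25/168.
Dividing through by the total gives posterior P(r = 4 | data) = 8/25, P(r = 5 | data) = 2/5, P(r = 7 | data) = 7/25.
Averaging over the posterior, P(white next | data) = (2/5)(8/25) + (3/5)(2/5) + (1)(7/25) = 81/125.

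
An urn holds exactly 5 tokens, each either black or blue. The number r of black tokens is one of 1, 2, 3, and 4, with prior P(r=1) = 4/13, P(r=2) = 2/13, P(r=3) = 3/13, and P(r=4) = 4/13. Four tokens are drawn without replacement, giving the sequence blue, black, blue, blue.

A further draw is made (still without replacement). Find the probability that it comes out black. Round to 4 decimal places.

0.2000

For each hypothesis, P(data | H) works out to: P(data | r = 1) = (4/5)(1/4)(3/3)(2/2) = 1/5; P(data | r = 2) = (3/5)(2/4)(2/3)(1/2) = 1/10; P(data | r = 3) = (2/5)(3/4)(1/3)(0/2) = 0; P(data | r = 4) = (1/5)(4/4)(0/3) = 0.
The prior-weighted likelihoods are 4/13 · 1/5 = 4/65, 2/13 · 1/10 = 1/65, 3/13 · 0 = 0, 4/13 · 0 = 0; these sum to 1/13.
Dividing through by the total gives posterior P(r = 1 | data) = 4/5, P(r = 2 | data) = 1/5, P(r = 3 | data) = 0, P(r = 4 | data) = 0.
The predictive probability is P(black next | data) = (0)(4/5) + (1)(1/5) = 1/5.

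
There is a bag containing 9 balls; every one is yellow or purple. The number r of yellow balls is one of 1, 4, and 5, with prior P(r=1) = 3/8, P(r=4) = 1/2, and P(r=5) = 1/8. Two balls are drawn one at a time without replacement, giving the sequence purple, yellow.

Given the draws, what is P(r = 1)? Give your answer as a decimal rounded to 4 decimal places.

Under each hypothesis, the probability of the observed sequence is: P(data | r = 1) = (8/9)(1/8) = 1/9; P(data | r = 4) = (5/9)(4/8) = 5/18; P(data | r = 5) = (4/9)(5/8) = 5/18.
The prior-weighted likelihoods are 3/8 · 1/9 = 1/24, 1/2 · 5/18 = 5/36, 1/8 · 5/18 = 5/144; these sum to 31/144.
Therefore the posterior P(r = 1 | data) = (1/24) / (31/144) = 6/31.

0.1935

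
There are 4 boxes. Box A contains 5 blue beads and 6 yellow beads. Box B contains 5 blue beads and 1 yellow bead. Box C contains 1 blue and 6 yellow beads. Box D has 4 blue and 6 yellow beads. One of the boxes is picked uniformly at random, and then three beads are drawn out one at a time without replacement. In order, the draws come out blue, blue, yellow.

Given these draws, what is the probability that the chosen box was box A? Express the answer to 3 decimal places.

0.313

Under each hypothesis, the probability of the observed sequence is: P(data | box A) = (5/11)(4/10)(6/9) = 4/33; P(data | box B) = (5/6)(4/5)(1/4) = 1/6; P(data | box C) = (1/7)(0/6) = 0; P(data | box D) = (4/10)(3/9)(6/8) = 1/10.
Multiplying each by its prior: 1/4 · 4/33 = 1/33, 1/4 · 1/6 = 1/24, 1/4 · 0 = 0, 1/4 · 1/10 = 1/40; these sum to 16/165.
Therefore the posterior P(box A | data) = (1/33) / (16/165) = 5/16.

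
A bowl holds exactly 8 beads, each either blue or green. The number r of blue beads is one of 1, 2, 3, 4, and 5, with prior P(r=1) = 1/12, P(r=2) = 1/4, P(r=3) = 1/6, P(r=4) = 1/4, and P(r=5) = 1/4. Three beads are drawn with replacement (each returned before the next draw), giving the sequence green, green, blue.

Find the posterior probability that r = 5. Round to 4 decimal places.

Compute the likelihood of the observed sequence for each case: P(data | r = 1) = (7/8)(7/8)(1/8) = 0.095703; P(data | r = 2) = (6/8)(6/8)(2/8) = 0.14062; P(data | r = 3) = (5/8)(5/8)(3/8) = 0.14648; P(data | r = 4) = (4/8)(4/8)(4/8) = 0.125; P(data | r = 5) = (3/8)(3/8)(5/8) = 0.087891.
The prior-weighted likelihoods are 1/12 · 0.095703 = 0.0079753, 1/4 · 0.14062 = 0.035156, 1/6 · 0.14648 = 0.024414, 1/4 · 0.125 = 0.03125, 1/4 · 0.087891 = 0.021973; with total 0.12077.
So P(r = 5 | data) = (0.021973) / (0.12077) = 0.18194.

0.1819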